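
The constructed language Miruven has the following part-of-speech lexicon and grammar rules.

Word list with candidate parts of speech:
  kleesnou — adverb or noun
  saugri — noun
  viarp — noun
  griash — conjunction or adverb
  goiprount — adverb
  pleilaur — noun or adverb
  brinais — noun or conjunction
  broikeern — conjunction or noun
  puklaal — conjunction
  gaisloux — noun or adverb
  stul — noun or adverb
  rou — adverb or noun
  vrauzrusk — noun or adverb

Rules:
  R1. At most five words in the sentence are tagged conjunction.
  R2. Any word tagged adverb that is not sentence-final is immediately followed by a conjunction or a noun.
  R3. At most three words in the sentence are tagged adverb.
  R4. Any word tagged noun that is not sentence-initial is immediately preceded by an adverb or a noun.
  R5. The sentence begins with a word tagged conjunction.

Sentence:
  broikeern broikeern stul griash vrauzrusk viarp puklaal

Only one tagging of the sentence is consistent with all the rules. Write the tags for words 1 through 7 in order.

Candidates per position — 1:broikeern {conjunction,noun}; 2:broikeern {conjunction,noun}; 3:stul {noun,adverb}; 4:griash {conjunction,adverb}; 5:vrauzrusk {noun,adverb}; 6:viarp {noun}; 7:puklaal {conjunction}.
If word 1 were noun, no tagging could satisfy rule 5; so word 1 is conjunction.
If word 2 were noun, no tagging could satisfy rule 4; so word 2 is conjunction.
If word 3 were noun, no tagging could satisfy rule 4; so word 3 is adverb.
If word 4 were adverb, no tagging could satisfy rule 2; so word 4 is conjunction.
If word 5 were noun, no tagging could satisfy rule 4; so word 5 is adverb.
That leaves exactly one tagging: conjunction conjunction adverb conjunction adverb noun conjunction.
Check: rule 1 ✓; rule 2 ✓; rule 3 ✓; rule 4 ✓; rule 5 ✓.

conjunction conjunction adverb conjunction adverb noun conjunction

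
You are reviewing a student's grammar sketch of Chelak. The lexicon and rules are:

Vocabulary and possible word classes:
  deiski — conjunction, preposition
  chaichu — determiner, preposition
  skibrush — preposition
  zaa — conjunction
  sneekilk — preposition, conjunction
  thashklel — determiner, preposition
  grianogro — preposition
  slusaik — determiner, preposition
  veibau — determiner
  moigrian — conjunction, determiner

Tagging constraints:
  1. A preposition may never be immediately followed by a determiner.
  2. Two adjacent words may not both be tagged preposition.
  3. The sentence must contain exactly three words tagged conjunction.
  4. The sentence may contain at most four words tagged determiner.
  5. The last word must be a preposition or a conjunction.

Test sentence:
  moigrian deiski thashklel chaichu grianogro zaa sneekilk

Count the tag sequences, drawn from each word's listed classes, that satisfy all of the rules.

2

Candidates per position — 1:moigrian {conjunction,determiner}; 2:deiski {conjunction,preposition}; 3:thashklel {determiner,preposition}; 4:chaichu {determiner,preposition}; 5:grianogro {preposition}; 6:zaa {conjunction}; 7:sneekilk {preposition,conjunction}.
There are 32 candidate sequences in total.
The sequences that satisfy every rule: conjunction conjunction determiner determiner preposition conjunction preposition; determiner conjunction determiner determiner preposition conjunction conjunction.
Count = 2.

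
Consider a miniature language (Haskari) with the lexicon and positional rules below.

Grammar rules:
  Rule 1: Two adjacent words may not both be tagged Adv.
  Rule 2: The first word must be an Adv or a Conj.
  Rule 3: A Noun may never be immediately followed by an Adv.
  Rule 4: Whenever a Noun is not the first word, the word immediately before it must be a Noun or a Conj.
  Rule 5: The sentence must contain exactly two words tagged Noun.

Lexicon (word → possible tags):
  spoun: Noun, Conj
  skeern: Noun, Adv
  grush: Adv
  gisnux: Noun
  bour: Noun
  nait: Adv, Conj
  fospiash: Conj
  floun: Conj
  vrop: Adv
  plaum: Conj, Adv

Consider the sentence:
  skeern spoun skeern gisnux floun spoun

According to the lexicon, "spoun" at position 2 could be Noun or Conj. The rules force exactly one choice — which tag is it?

Candidates per position — 1:skeern {Noun,Adv}; 2:spoun {Noun,Conj}; 3:skeern {Noun,Adv}; 4:gisnux {Noun}; 5:floun {Conj}; 6:spoun {Noun,Conj}.
Position 1: tagging it Noun would leave rule 2 unsatisfiable, so it must be Adv.
Position 2: tagging it Noun would leave rule 4 unsatisfiable, so it must be Conj.
Position 3: tagging it Adv would leave rule 4 unsatisfiable, so it must be Noun.
Position 6: tagging it Noun would leave rule 5 unsatisfiable, so it must be Conj.
So the tagging must be: Adv Conj Noun Noun Conj Conj.
Checking: rule 1 ✓; rule 2 ✓; rule 3 ✓; rule 4 ✓; rule 5 ✓.

Conj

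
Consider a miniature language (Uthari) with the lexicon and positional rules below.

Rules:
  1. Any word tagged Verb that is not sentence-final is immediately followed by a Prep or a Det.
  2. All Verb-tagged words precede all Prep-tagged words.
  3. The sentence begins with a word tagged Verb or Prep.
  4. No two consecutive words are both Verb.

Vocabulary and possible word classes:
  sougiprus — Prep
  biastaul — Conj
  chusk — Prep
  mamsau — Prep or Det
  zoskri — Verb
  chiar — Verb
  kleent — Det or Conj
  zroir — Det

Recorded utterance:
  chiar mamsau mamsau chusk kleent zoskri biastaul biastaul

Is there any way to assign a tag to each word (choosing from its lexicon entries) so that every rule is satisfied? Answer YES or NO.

NO

Candidates per position — 1:chiar {Verb}; 2:mamsau {Prep,Det}; 3:mamsau {Prep,Det}; 4:chusk {Prep}; 5:kleent {Det,Conj}; 6:zoskri {Verb}; 7:biastaul {Conj}; 8:biastaul {Conj}.
Rule 1 cannot be satisfied by any choice of tags from the lexicon.
So there is no consistent tagging.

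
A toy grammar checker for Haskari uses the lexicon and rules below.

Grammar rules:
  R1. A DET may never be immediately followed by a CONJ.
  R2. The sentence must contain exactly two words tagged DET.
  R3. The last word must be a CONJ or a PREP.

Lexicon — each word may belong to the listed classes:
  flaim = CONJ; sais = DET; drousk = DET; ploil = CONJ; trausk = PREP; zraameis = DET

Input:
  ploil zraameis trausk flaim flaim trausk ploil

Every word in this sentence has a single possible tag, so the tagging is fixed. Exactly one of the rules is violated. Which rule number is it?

2

Fixed tagging: CONJ DET PREP CONJ CONJ PREP CONJ.
Rule check: R1 ok, R2 fails, R3 ok.
Only rule 2 fails.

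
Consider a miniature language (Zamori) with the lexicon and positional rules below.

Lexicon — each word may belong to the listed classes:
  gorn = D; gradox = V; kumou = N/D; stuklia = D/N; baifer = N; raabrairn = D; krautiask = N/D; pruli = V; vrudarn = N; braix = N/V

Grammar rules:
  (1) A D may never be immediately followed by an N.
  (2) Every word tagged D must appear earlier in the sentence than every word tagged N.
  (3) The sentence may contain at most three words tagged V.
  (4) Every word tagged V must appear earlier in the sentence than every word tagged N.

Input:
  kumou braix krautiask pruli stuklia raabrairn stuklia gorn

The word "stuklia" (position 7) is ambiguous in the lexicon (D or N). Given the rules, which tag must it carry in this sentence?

D

Candidates per position — 1:kumou {N,D}; 2:braix {N,V}; 3:krautiask {N,D}; 4:pruli {V}; 5:stuklia {D,N}; 6:raabrairn {D}; 7:stuklia {D,N}; 8:gorn {D}.
If word 1 were N, no tagging could satisfy rule 2; so word 1 is D.
If word 2 were N, no tagging could satisfy rule 1; so word 2 is V.
If word 3 were N, no tagging could satisfy rule 2; so word 3 is D.
If word 5 were N, no tagging could satisfy rule 2; so word 5 is D.
If word 7 were N, no tagging could satisfy rule 1; so word 7 is D.
So the tagging must be: D V D V D D D D.
Check: rule 1 satisfied; rule 2 satisfied; rule 3 satisfied; rule 4 satisfied.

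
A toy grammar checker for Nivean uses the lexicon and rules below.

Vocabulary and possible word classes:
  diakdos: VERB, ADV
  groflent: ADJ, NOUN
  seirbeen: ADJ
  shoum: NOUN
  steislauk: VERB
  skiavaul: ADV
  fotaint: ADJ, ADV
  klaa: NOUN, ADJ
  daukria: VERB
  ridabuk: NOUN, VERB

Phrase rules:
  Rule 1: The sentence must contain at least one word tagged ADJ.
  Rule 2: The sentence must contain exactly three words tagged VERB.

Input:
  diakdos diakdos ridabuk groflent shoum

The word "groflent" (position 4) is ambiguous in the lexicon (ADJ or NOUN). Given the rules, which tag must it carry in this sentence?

ADJ

Candidates per position — 1:diakdos {VERB,ADV}; 2:diakdos {VERB,ADV}; 3:ridabuk {NOUN,VERB}; 4:groflent {ADJ,NOUN}; 5:shoum {NOUN}.
At position 1, choosing ADV makes rule 2 impossible to satisfy; hence VERB.
At position 2, choosing ADV makes rule 2 impossible to satisfy; hence VERB.
At position 3, choosing NOUN makes rule 2 impossible to satisfy; hence VERB.
At position 4, choosing NOUN makes rule 1 impossible to satisfy; hence ADJ.
So the tagging must be: VERB VERB VERB ADJ NOUN.
Check: rule 1 ✓; rule 2 ✓.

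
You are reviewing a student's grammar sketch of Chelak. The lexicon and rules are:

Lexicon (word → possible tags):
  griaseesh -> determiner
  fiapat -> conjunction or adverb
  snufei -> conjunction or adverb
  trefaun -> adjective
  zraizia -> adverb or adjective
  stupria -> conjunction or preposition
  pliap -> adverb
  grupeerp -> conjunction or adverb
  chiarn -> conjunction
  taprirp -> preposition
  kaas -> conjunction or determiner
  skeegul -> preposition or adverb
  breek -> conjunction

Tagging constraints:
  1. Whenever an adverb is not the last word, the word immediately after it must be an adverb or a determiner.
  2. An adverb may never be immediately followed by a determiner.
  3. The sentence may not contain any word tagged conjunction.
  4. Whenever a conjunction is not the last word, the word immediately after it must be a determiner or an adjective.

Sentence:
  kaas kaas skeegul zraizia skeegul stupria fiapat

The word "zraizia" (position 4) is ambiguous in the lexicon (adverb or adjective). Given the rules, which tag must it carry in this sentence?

adjective

Candidates per position — 1:kaas {conjunction,determiner}; 2:kaas {conjunction,determiner}; 3:skeegul {preposition,adverb}; 4:zraizia {adverb,adjective}; 5:skeegul {preposition,adverb}; 6:stupria {conjunction,preposition}; 7:fiapat {conjunction,adverb}.
Position 1: tagging it conjunction would leave rule 3 unsatisfiable, so it must be determiner.
Position 2: tagging it conjunction would leave rule 3 unsatisfiable, so it must be determiner.
Position 3: tagging it adverb would leave rule 1 unsatisfiable, so it must be preposition.
Position 4: tagging it adverb would leave rule 1 unsatisfiable, so it must be adjective.
Position 5: tagging it adverb would leave rule 1 unsatisfiable, so it must be preposition.
Position 6: tagging it conjunction would leave rule 3 unsatisfiable, so it must be preposition.
Position 7: tagging it conjunction would leave rule 3 unsatisfiable, so it must be adverb.
The only consistent sequence is: determiner determiner preposition adjective preposition preposition adverb.
Checking: rule 1 ok; rule 2 ok; rule 3 ok; rule 4 ok.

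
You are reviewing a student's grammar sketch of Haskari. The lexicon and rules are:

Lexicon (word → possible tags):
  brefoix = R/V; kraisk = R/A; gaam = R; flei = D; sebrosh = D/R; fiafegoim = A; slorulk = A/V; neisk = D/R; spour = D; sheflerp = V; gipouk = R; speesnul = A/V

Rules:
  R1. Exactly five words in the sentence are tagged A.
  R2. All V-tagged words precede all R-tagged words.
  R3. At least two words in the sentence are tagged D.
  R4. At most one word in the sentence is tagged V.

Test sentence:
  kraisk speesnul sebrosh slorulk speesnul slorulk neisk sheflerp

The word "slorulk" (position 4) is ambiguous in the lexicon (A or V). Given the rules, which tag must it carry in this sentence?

Candidates per position — 1:kraisk {R,A}; 2:speesnul {A,V}; 3:sebrosh {D,R}; 4:slorulk {A,V}; 5:speesnul {A,V}; 6:slorulk {A,V}; 7:neisk {D,R}; 8:sheflerp {V}.
Position 1: tagging it R would leave rule 1 unsatisfiable, so it must be A.
Position 2: tagging it V would leave rule 1 unsatisfiable, so it must be A.
Position 3: tagging it R would leave rule 2 unsatisfiable, so it must be D.
Position 4: tagging it V would leave rule 1 unsatisfiable, so it must be A.
Position 5: tagging it V would leave rule 1 unsatisfiable, so it must be A.
Position 6: tagging it V would leave rule 1 unsatisfiable, so it must be A.
Position 7: tagging it R would leave rule 2 unsatisfiable, so it must be D.
The unique satisfying tagging is: A A D A A A D V.
Verifying each rule — rule 1 holds; rule 2 holds; rule 3 holds; rule 4 holds.

A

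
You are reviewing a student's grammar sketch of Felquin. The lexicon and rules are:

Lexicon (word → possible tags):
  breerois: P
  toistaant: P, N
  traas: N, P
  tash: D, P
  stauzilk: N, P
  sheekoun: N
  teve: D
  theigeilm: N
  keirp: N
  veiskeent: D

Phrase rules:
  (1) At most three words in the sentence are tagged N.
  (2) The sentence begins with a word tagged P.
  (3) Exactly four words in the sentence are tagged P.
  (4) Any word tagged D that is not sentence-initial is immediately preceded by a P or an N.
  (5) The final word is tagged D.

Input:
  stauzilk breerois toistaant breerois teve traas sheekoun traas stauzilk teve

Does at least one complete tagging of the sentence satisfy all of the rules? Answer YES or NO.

Candidates per position — 1:stauzilk {N,P}; 2:breerois {P}; 3:toistaant {P,N}; 4:breerois {P}; 5:teve {D}; 6:traas {N,P}; 7:sheekoun {N}; 8:traas {N,P}; 9:stauzilk {N,P}; 10:teve {D}.
Every candidate sequence violates at least one rule; no consistent tagging exists.

NO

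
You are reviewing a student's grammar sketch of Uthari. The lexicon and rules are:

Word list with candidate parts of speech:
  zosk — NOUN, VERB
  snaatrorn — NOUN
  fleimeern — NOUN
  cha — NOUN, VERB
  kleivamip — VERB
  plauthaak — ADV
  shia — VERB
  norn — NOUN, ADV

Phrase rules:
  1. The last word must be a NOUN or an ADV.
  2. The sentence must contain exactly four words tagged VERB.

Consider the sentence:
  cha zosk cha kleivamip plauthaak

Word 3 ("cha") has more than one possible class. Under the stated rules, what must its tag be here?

VERB

Candidates per position — 1:cha {NOUN,VERB}; 2:zosk {NOUN,VERB}; 3:cha {NOUN,VERB}; 4:kleivamip {VERB}; 5:plauthaak {ADV}.
If word 1 were NOUN, no tagging could satisfy rule 2; so word 1 is VERB.
If word 2 were NOUN, no tagging could satisfy rule 2; so word 2 is VERB.
If word 3 were NOUN, no tagging could satisfy rule 2; so word 3 is VERB.
So the tagging must be: VERB VERB VERB VERB ADV.
Check: rule 1 ok; rule 2 ok.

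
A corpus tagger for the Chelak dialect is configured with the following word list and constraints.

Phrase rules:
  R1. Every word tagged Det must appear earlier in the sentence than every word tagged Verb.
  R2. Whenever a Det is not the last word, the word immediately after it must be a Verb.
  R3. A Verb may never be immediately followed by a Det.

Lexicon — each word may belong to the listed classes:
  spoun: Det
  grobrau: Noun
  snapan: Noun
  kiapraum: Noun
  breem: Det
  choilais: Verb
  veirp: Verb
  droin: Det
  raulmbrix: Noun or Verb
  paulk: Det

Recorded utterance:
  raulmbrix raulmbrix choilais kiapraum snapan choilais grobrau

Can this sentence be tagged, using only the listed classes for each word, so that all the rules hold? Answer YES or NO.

YES

Candidates per position — 1:raulmbrix {Noun,Verb}; 2:raulmbrix {Noun,Verb}; 3:choilais {Verb}; 4:kiapraum {Noun}; 5:snapan {Noun}; 6:choilais {Verb}; 7:grobrau {Noun}.
One satisfying assignment: Verb Verb Verb Noun Noun Verb Noun.
Rule-by-rule: rule 1 satisfied; rule 2 satisfied; rule 3 satisfied.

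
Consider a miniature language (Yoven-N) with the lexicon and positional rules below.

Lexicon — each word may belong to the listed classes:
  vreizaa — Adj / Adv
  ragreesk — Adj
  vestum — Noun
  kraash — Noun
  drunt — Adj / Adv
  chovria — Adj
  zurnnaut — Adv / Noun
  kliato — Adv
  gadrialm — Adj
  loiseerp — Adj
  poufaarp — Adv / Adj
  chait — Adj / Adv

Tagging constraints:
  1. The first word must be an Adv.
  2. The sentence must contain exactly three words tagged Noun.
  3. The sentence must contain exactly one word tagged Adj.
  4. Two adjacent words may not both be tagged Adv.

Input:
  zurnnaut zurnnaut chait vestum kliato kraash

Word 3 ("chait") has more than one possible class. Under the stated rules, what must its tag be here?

Adj

Candidates per position — 1:zurnnaut {Adv,Noun}; 2:zurnnaut {Adv,Noun}; 3:chait {Adj,Adv}; 4:vestum {Noun}; 5:kliato {Adv}; 6:kraash {Noun}.
Position 1: tagging it Noun would leave rule 1 unsatisfiable, so it must be Adv.
Position 2: tagging it Adv would leave rule 2 unsatisfiable, so it must be Noun.
Position 3: tagging it Adv would leave rule 3 unsatisfiable, so it must be Adj.
So the tagging must be: Adv Noun Adj Noun Adv Noun.
Check: rule 1 holds; rule 2 holds; rule 3 holds; rule 4 holds.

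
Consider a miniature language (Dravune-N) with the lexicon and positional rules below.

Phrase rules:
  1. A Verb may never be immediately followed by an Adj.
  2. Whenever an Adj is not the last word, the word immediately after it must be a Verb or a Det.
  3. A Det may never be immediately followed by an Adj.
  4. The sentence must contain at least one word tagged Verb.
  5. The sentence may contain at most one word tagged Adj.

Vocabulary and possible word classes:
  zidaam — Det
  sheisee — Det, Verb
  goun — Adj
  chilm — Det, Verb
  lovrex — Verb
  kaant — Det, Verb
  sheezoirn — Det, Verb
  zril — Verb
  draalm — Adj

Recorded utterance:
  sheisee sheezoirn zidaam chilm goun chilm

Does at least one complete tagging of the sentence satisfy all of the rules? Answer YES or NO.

Candidates per position — 1:sheisee {Det,Verb}; 2:sheezoirn {Det,Verb}; 3:zidaam {Det}; 4:chilm {Det,Verb}; 5:goun {Adj}; 6:chilm {Det,Verb}.
Every candidate sequence violates at least one rule; no consistent tagging exists.

NO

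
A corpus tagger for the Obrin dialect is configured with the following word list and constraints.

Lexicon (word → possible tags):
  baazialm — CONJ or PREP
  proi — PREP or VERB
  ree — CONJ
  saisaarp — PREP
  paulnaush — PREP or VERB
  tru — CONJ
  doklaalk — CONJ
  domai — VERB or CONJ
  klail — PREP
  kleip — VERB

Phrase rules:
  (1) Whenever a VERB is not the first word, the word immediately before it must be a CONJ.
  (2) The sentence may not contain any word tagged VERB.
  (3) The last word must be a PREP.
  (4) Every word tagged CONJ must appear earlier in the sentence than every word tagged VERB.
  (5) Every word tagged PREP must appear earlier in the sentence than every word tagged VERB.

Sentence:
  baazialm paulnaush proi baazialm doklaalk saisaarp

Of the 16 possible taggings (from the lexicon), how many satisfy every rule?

4

Candidates per position — 1:baazialm {CONJ,PREP}; 2:paulnaush {PREP,VERB}; 3:proi {PREP,VERB}; 4:baazialm {CONJ,PREP}; 5:doklaalk {CONJ}; 6:saisaarp {PREP}.
There are 16 candidate sequences in total.
The sequences that satisfy every rule: CONJ PREP PREP CONJ CONJ PREP; CONJ PREP PREP PREP CONJ PREP; PREP PREP PREP CONJ CONJ PREP; PREP PREP PREP PREP CONJ PREP.
Count = 4.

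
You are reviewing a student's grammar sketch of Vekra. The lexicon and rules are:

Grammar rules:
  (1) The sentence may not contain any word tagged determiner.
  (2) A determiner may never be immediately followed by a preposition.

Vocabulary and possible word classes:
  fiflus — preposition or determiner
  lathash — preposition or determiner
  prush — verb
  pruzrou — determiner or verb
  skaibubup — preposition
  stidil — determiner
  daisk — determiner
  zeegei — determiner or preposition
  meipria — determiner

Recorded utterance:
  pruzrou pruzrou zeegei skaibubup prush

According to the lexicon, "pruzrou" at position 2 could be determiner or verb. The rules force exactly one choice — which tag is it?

Candidates per position — 1:pruzrou {determiner,verb}; 2:pruzrou {determiner,verb}; 3:zeegei {determiner,preposition}; 4:skaibubup {preposition}; 5:prush {verb}.
Position 1: determiner is ruled out by rule 1; that leaves verb.
Position 2: determiner is ruled out by rule 1; that leaves verb.
Position 3: determiner is ruled out by rule 1; that leaves preposition.
That leaves exactly one tagging: verb verb preposition preposition verb.
Verifying each rule — rule 1 ✓; rule 2 ✓.

verb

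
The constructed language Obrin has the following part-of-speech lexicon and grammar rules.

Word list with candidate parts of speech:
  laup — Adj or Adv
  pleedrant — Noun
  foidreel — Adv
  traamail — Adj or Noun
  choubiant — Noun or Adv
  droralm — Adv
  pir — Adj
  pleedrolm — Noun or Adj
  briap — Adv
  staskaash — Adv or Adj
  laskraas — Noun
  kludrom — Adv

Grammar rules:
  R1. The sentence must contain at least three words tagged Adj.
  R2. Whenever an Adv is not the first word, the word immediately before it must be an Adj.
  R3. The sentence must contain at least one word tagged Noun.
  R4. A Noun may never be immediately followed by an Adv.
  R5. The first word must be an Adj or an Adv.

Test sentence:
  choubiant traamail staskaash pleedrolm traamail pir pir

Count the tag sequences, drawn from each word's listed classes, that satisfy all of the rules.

Candidates per position — 1:choubiant {Noun,Adv}; 2:traamail {Adj,Noun}; 3:staskaash {Adv,Adj}; 4:pleedrolm {Noun,Adj}; 5:traamail {Adj,Noun}; 6:pir {Adj}; 7:pir {Adj}.
There are 32 candidate sequences in total.
Checking each against the rules leaves 10 sequences.
Count = 10.

10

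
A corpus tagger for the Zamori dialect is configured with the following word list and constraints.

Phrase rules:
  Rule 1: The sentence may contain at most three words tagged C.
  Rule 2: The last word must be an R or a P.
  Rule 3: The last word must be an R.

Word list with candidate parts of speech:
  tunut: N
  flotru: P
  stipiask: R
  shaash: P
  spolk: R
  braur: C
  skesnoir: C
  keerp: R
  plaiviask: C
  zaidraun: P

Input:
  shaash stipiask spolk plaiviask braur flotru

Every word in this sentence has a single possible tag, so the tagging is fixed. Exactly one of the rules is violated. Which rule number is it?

3

Fixed tagging: P R R C C P.
Rule check: R1 ok, R2 ok, R3 fails.
Only rule 3 fails.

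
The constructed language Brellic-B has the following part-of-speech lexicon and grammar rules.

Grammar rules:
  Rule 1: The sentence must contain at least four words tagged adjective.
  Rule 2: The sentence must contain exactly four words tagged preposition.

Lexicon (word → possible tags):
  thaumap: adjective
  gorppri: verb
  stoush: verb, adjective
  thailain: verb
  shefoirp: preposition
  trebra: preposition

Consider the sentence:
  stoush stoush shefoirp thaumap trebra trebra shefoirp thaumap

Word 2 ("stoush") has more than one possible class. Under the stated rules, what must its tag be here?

Candidates per position — 1:stoush {verb,adjective}; 2:stoush {verb,adjective}; 3:shefoirp {preposition}; 4:thaumap {adjective}; 5:trebra {preposition}; 6:trebra {preposition}; 7:shefoirp {preposition}; 8:thaumap {adjective}.
Position 1: verb is ruled out by rule 1; that leaves adjective.
Position 2: verb is ruled out by rule 1; that leaves adjective.
So the tagging must be: adjective adjective preposition adjective preposition preposition preposition adjective.
Verifying each rule — rule 1 satisfied; rule 2 satisfied.

adjective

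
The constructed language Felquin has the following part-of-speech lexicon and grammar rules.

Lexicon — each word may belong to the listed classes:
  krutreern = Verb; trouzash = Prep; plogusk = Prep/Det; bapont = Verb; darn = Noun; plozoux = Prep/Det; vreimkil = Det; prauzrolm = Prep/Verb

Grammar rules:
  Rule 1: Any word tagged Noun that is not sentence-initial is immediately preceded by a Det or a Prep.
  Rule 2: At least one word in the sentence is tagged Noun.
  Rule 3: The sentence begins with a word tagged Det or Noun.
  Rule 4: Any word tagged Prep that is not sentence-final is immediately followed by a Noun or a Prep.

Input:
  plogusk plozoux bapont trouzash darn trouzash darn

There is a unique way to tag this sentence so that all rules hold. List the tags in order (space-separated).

Det Det Verb Prep Noun Prep Noun

Candidates per position — 1:plogusk {Prep,Det}; 2:plozoux {Prep,Det}; 3:bapont {Verb}; 4:trouzash {Prep}; 5:darn {Noun}; 6:trouzash {Prep}; 7:darn {Noun}.
At position 1, choosing Prep makes rule 3 impossible to satisfy; hence Det.
At position 2, choosing Prep makes rule 4 impossible to satisfy; hence Det.
The unique satisfying tagging is: Det Det Verb Prep Noun Prep Noun.
Rule-by-rule: rule 1 holds; rule 2 holds; rule 3 holds; rule 4 holds.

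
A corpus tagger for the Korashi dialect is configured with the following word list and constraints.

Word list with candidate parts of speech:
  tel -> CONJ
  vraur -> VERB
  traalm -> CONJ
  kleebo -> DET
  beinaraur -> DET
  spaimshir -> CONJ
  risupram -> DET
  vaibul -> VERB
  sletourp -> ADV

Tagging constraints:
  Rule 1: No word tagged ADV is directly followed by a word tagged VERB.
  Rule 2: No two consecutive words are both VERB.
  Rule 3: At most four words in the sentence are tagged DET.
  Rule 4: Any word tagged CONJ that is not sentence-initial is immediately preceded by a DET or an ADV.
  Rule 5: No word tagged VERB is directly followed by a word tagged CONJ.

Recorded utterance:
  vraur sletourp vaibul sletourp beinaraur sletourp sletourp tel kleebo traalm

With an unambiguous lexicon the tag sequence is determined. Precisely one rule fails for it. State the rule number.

Fixed tagging: VERB ADV VERB ADV DET ADV ADV CONJ DET CONJ.
Checking each rule: R1 fails, R2 ok, R3 ok, R4 ok, R5 ok.
Only rule 1 fails.

1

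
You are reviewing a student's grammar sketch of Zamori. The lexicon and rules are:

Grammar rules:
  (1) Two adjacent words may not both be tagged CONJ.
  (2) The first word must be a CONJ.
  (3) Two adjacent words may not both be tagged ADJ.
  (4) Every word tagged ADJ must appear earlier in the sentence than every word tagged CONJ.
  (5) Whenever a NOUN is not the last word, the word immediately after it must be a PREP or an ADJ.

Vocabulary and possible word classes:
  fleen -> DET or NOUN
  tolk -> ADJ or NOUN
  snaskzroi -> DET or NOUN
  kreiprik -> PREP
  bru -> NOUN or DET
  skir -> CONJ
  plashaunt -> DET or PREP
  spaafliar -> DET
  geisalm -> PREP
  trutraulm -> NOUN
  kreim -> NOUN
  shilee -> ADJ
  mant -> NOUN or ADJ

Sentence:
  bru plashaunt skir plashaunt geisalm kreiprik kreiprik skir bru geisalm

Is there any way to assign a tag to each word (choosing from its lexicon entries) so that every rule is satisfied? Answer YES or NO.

Candidates per position — 1:bru {NOUN,DET}; 2:plashaunt {DET,PREP}; 3:skir {CONJ}; 4:plashaunt {DET,PREP}; 5:geisalm {PREP}; 6:kreiprik {PREP}; 7:kreiprik {PREP}; 8:skir {CONJ}; 9:bru {NOUN,DET}; 10:geisalm {PREP}.
Rule 2 cannot be satisfied by any choice of tags from the lexicon.
So there is no consistent tagging.

NO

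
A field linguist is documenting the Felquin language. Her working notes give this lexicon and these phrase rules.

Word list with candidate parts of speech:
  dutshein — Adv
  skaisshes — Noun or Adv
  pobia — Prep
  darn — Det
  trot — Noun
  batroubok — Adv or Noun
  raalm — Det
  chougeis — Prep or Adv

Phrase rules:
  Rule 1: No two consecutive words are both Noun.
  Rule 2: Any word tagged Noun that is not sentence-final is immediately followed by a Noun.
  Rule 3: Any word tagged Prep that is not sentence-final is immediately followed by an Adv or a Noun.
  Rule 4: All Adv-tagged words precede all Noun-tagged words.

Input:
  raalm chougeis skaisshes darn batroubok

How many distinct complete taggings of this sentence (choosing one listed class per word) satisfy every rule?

Candidates per position — 1:raalm {Det}; 2:chougeis {Prep,Adv}; 3:skaisshes {Noun,Adv}; 4:darn {Det}; 5:batroubok {Adv,Noun}.
There are 8 candidate sequences in total.
The sequences that satisfy every rule: Det Prep Adv Det Adv; Det Prep Adv Det Noun; Det Adv Adv Det Adv; Det Adv Adv Det Noun.
Count = 4.

4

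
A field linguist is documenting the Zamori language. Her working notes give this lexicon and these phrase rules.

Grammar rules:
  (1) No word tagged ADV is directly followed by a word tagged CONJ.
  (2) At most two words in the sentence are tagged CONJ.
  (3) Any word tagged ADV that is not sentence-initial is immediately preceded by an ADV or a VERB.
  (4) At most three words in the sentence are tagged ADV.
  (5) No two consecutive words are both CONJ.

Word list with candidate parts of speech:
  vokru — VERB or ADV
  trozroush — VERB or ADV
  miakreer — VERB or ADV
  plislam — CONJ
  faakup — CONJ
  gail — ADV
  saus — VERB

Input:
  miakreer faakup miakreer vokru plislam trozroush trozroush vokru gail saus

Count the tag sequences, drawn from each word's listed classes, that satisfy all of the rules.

4

Candidates per position — 1:miakreer {VERB,ADV}; 2:faakup {CONJ}; 3:miakreer {VERB,ADV}; 4:vokru {VERB,ADV}; 5:plislam {CONJ}; 6:trozroush {VERB,ADV}; 7:trozroush {VERB,ADV}; 8:vokru {VERB,ADV}; 9:gail {ADV}; 10:saus {VERB}.
There are 64 candidate sequences in total.
The sequences that satisfy every rule: VERB CONJ VERB VERB CONJ VERB VERB VERB ADV VERB; VERB CONJ VERB VERB CONJ VERB VERB ADV ADV VERB; VERB CONJ VERB VERB CONJ VERB ADV VERB ADV VERB; VERB CONJ VERB VERB CONJ VERB ADV ADV ADV VERB.
Count = 4.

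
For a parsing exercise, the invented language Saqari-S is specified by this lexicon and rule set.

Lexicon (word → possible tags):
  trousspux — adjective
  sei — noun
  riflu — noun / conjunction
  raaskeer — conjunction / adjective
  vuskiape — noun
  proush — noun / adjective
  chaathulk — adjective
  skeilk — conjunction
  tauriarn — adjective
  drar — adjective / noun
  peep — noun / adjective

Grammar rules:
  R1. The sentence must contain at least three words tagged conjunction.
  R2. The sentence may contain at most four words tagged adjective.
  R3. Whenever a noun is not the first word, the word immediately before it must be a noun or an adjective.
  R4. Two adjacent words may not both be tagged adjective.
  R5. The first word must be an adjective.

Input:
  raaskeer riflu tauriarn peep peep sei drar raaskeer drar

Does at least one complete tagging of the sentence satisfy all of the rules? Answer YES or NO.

Candidates per position — 1:raaskeer {conjunction,adjective}; 2:riflu {noun,conjunction}; 3:tauriarn {adjective}; 4:peep {noun,adjective}; 5:peep {noun,adjective}; 6:sei {noun}; 7:drar {adjective,noun}; 8:raaskeer {conjunction,adjective}; 9:drar {adjective,noun}.
Every candidate sequence violates at least one rule; no consistent tagging exists.

NO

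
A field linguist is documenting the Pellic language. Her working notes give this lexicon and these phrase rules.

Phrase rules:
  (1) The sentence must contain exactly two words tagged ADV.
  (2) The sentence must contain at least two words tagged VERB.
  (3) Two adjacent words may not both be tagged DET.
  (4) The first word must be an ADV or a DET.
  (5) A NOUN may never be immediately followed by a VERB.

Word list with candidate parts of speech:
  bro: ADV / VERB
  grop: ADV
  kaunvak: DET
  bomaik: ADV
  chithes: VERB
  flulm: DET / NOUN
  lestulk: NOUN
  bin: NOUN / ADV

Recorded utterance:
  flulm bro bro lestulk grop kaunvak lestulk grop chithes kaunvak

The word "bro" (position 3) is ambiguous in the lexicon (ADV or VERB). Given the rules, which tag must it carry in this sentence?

Candidates per position — 1:flulm {DET,NOUN}; 2:bro {ADV,VERB}; 3:bro {ADV,VERB}; 4:lestulk {NOUN}; 5:grop {ADV}; 6:kaunvak {DET}; 7:lestulk {NOUN}; 8:grop {ADV}; 9:chithes {VERB}; 10:kaunvak {DET}.
Position 1: NOUN is ruled out by rule 4; that leaves DET.
Position 2: ADV is ruled out by rule 1; that leaves VERB.
Position 3: ADV is ruled out by rule 1; that leaves VERB.
So the tagging must be: DET VERB VERB NOUN ADV DET NOUN ADV VERB DET.
Verifying each rule — rule 1 satisfied; rule 2 satisfied; rule 3 satisfied; rule 4 satisfied; rule 5 satisfied.

VERB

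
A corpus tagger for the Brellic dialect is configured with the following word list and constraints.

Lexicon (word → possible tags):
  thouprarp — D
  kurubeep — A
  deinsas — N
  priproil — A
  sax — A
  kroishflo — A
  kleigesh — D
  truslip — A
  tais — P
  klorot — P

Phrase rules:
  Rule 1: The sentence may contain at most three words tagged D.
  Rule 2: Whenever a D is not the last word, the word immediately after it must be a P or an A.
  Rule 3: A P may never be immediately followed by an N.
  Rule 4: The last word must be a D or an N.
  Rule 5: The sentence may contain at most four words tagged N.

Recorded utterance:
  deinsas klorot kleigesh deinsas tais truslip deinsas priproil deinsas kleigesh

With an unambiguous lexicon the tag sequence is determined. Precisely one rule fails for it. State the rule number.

2

Fixed tagging: N P D N P A N A N D.
Checking each rule: R1 pass, R2 fail, R3 pass, R4 pass, R5 pass.
Only rule 2 fails.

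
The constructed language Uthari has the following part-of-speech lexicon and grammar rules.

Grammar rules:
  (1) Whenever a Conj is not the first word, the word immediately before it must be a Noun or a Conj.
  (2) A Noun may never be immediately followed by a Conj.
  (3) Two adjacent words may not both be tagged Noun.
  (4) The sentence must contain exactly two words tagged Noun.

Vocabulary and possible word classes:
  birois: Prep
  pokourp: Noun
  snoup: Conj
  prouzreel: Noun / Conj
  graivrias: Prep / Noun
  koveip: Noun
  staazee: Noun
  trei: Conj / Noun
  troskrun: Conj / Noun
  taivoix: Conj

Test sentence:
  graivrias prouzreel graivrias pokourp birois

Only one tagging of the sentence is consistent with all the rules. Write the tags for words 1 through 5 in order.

Prep Noun Prep Noun Prep

Candidates per position — 1:graivrias {Prep,Noun}; 2:prouzreel {Noun,Conj}; 3:graivrias {Prep,Noun}; 4:pokourp {Noun}; 5:birois {Prep}.
If word 3 were Noun, no tagging could satisfy rule 3; so word 3 is Prep.
The remaining ambiguous positions (1, 2) are resolved jointly — only one combination satisfies every rule.
So the tagging must be: Prep Noun Prep Noun Prep.
Checking: rule 1 holds; rule 2 holds; rule 3 holds; rule 4 holds.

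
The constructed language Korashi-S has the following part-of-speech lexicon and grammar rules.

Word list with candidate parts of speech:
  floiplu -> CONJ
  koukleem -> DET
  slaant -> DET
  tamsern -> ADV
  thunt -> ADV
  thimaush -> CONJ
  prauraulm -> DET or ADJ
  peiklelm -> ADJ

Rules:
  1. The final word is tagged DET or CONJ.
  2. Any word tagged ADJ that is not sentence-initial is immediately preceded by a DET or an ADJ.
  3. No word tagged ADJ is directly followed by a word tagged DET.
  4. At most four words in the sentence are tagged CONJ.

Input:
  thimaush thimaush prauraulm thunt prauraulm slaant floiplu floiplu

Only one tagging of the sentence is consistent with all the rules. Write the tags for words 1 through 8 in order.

CONJ CONJ DET ADV DET DET CONJ CONJ

Candidates per position — 1:thimaush {CONJ}; 2:thimaush {CONJ}; 3:prauraulm {DET,ADJ}; 4:thunt {ADV}; 5:prauraulm {DET,ADJ}; 6:slaant {DET}; 7:floiplu {CONJ}; 8:floiplu {CONJ}.
Word 3 cannot be ADJ — rule 2 would then fail for every completion. It is DET.
Word 5 cannot be ADJ — rule 2 would then fail for every completion. It is DET.
The unique satisfying tagging is: CONJ CONJ DET ADV DET DET CONJ CONJ.
Check: rule 1 ok; rule 2 ok; rule 3 ok; rule 4 ok.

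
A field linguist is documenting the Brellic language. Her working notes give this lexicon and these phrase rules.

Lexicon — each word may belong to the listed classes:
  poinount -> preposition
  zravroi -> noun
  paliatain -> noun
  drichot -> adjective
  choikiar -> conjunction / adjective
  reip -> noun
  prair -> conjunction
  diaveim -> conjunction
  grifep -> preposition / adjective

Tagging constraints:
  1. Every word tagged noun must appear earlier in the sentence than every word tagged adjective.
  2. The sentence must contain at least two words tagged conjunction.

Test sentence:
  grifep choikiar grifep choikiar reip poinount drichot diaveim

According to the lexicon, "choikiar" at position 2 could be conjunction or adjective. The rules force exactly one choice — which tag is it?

conjunction

Candidates per position — 1:grifep {preposition,adjective}; 2:choikiar {conjunction,adjective}; 3:grifep {preposition,adjective}; 4:choikiar {conjunction,adjective}; 5:reip {noun}; 6:poinount {preposition}; 7:drichot {adjective}; 8:diaveim {conjunction}.
Position 1: tagging it adjective would leave rule 1 unsatisfiable, so it must be preposition.
Position 2: tagging it adjective would leave rule 1 unsatisfiable, so it must be conjunction.
Position 3: tagging it adjective would leave rule 1 unsatisfiable, so it must be preposition.
Position 4: tagging it adjective would leave rule 1 unsatisfiable, so it must be conjunction.
That leaves exactly one tagging: preposition conjunction preposition conjunction noun preposition adjective conjunction.
Checking: rule 1 ✓; rule 2 ✓.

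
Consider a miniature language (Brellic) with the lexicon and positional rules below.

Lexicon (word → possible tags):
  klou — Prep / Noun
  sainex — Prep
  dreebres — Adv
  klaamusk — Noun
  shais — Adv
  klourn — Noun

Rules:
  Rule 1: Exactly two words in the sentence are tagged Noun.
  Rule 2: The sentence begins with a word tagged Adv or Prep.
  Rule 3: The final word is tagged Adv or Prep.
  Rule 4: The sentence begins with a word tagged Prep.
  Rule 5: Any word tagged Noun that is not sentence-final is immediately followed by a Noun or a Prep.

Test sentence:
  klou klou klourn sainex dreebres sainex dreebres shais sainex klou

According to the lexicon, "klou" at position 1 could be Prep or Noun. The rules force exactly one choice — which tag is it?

Candidates per position — 1:klou {Prep,Noun}; 2:klou {Prep,Noun}; 3:klourn {Noun}; 4:sainex {Prep}; 5:dreebres {Adv}; 6:sainex {Prep}; 7:dreebres {Adv}; 8:shais {Adv}; 9:sainex {Prep}; 10:klou {Prep,Noun}.
At position 1, choosing Noun makes rule 2 impossible to satisfy; hence Prep.
At position 10, choosing Noun makes rule 3 impossible to satisfy; hence Prep.
At position 2, choosing Prep makes rule 1 impossible to satisfy; hence Noun.
The unique satisfying tagging is: Prep Noun Noun Prep Adv Prep Adv Adv Prep Prep.
Verifying each rule — rule 1 ok; rule 2 ok; rule 3 ok; rule 4 ok; rule 5 ok.

Prep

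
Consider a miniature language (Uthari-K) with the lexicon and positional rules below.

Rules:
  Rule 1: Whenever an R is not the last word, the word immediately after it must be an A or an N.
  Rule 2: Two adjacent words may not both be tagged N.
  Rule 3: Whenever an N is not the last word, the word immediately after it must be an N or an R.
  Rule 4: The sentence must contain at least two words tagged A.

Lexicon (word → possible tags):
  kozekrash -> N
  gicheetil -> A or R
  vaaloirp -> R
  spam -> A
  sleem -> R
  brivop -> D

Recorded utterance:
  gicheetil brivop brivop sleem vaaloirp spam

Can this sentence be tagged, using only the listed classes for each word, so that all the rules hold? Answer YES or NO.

Candidates per position — 1:gicheetil {A,R}; 2:brivop {D}; 3:brivop {D}; 4:sleem {R}; 5:vaaloirp {R}; 6:spam {A}.
Rule 1 cannot be satisfied by any choice of tags from the lexicon.
So there is no consistent tagging.

NO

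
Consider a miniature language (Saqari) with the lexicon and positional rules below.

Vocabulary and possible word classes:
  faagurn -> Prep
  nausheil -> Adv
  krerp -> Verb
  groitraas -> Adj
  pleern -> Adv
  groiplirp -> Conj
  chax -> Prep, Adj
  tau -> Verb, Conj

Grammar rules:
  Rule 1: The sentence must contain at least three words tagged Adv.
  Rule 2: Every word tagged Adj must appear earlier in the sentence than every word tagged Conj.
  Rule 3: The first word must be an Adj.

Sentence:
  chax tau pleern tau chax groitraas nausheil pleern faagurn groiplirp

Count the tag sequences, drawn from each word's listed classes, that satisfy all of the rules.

2

Candidates per position — 1:chax {Prep,Adj}; 2:tau {Verb,Conj}; 3:pleern {Adv}; 4:tau {Verb,Conj}; 5:chax {Prep,Adj}; 6:groitraas {Adj}; 7:nausheil {Adv}; 8:pleern {Adv}; 9:faagurn {Prep}; 10:groiplirp {Conj}.
There are 16 candidate sequences in total.
The sequences that satisfy every rule: Adj Verb Adv Verb Prep Adj Adv Adv Prep Conj; Adj Verb Adv Verb Adj Adj Adv Adv Prep Conj.
Count = 2.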